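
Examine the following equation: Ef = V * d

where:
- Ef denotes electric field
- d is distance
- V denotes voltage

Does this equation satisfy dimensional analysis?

No

Ef (electric field) has dimensions [I^-1 L M T^-3].
d (distance) has dimensions [L].
V (voltage) has dimensions [I^-1 L^2 M T^-3].

Left side: [I^-1 L M T^-3]
Right side: [I^-1 L^3 M T^-3]

The two sides have different dimensions, so the equation is NOT dimensionally consistent.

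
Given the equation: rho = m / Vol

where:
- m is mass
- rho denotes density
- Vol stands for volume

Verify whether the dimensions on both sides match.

Yes

m (mass) has dimensions [M].
rho (density) has dimensions [L^-3 M].
Vol (volume) has dimensions [L^3].

Left side: [L^-3 M]
Right side: [L^-3 M]

Both sides have the same dimensions, so the equation is dimensionally consistent.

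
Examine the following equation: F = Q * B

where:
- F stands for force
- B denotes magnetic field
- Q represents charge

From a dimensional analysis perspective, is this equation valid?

No

F (force) has dimensions [L M T^-2].
B (magnetic field) has dimensions [I^-1 M T^-2].
Q (charge) has dimensions [I T].

Left side: [L M T^-2]
Right side: [M T^-1]

The two sides have different dimensions, so the equation is NOT dimensionally consistent.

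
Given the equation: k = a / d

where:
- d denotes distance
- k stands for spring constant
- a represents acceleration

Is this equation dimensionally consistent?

No

d (distance) has dimensions [L].
k (spring constant) has dimensions [M T^-2].
a (acceleration) has dimensions [L T^-2].

Left side: [M T^-2]
Right side: [T^-2]

The two sides have different dimensions, so the equation is NOT dimensionally consistent.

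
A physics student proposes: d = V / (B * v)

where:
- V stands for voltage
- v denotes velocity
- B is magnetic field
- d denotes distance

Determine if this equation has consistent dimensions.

Yes

V (voltage) has dimensions [I^-1 L^2 M T^-3].
v (velocity) has dimensions [L T^-1].
B (magnetic field) has dimensions [I^-1 M T^-2].
d (distance) has dimensions [L].

Left side: [L]
Right side: [L]

Both sides have the same dimensions, so the equation is dimensionally consistent.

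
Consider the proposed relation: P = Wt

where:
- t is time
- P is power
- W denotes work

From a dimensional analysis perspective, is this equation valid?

No

t (time) has dimensions [T].
P (power) has dimensions [L^2 M T^-3].
W (work) has dimensions [L^2 M T^-2].

Left side: [L^2 M T^-3]
Right side: [L^2 M T^-1]

The two sides have different dimensions, so the equation is NOT dimensionally consistent.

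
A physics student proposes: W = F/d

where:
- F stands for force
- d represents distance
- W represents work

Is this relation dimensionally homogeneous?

No

F (force) has dimensions [L M T^-2].
d (distance) has dimensions [L].
W (work) has dimensions [L^2 M T^-2].

Left side: [L^2 M T^-2]
Right side: [M T^-2]

The two sides have different dimensions, so the equation is NOT dimensionally consistent.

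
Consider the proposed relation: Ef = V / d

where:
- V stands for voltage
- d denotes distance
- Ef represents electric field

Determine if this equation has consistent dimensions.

Yes

V (voltage) has dimensions [I^-1 L^2 M T^-3].
d (distance) has dimensions [L].
Ef (electric field) has dimensions [I^-1 L M T^-3].

Left side: [I^-1 L M T^-3]
Right side: [I^-1 L M T^-3]

Both sides have the same dimensions, so the equation is dimensionally consistent.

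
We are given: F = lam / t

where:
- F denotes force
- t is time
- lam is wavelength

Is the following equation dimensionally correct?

No

F (force) has dimensions [L M T^-2].
t (time) has dimensions [T].
lam (wavelength) has dimensions [L].

Left side: [L M T^-2]
Right side: [L T^-1]

The two sides have different dimensions, so the equation is NOT dimensionally consistent.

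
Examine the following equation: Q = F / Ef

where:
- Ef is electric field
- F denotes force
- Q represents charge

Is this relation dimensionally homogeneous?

Yes

Ef (electric field) has dimensions [I^-1 L M T^-3].
F (force) has dimensions [L M T^-2].
Q (charge) has dimensions [I T].

Left side: [I T]
Right side: [I T]

Both sides have the same dimensions, so the equation is dimensionally consistent.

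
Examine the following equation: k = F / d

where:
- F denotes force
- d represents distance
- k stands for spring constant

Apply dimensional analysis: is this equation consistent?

Yes

F (force) has dimensions [L M T^-2].
d (distance) has dimensions [L].
k (spring constant) has dimensions [M T^-2].

Left side: [M T^-2]
Right side: [M T^-2]

Both sides have the same dimensions, so the equation is dimensionally consistent.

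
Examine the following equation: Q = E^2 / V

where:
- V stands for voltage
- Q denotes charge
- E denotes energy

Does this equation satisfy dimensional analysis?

No

V (voltage) has dimensions [I^-1 L^2 M T^-3].
Q (charge) has dimensions [I T].
E (energy) has dimensions [L^2 M T^-2].

Left side: [I T]
Right side: [I L^2 M T^-1]

The two sides have different dimensions, so the equation is NOT dimensionally consistent.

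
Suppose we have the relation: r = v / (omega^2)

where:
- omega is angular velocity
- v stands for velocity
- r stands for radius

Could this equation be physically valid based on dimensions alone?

No

omega (angular velocity) has dimensions [T^-1].
v (velocity) has dimensions [L T^-1].
r (radius) has dimensions [L].

Left side: [L]
Right side: [L T]

The two sides have different dimensions, so the equation is NOT dimensionally consistent.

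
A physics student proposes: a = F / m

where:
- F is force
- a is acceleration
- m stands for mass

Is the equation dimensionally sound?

Yes

F (force) has dimensions [L M T^-2].
a (acceleration) has dimensions [L T^-2].
m (mass) has dimensions [M].

Left side: [L T^-2]
Right side: [L T^-2]

Both sides have the same dimensions, so the equation is dimensionally consistent.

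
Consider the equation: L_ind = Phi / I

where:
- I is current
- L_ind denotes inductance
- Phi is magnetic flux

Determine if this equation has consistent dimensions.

Yes

I (current) has dimensions [I].
L_ind (inductance) has dimensions [I^-2 L^2 M T^-2].
Phi (magnetic flux) has dimensions [I^-1 L^2 M T^-2].

Left side: [I^-2 L^2 M T^-2]
Right side: [I^-2 L^2 M T^-2]

Both sides have the same dimensions, so the equation is dimensionally consistent.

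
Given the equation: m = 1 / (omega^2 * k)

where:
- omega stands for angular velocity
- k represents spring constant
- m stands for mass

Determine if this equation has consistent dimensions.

No

omega (angular velocity) has dimensions [T^-1].
k (spring constant) has dimensions [M T^-2].
m (mass) has dimensions [M].

Left side: [M]
Right side: [M^-1 T^4]

The two sides have different dimensions, so the equation is NOT dimensionally consistent.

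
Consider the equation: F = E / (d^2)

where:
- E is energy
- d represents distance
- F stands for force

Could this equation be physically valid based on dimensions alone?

No

E (energy) has dimensions [L^2 M T^-2].
d (distance) has dimensions [L].
F (force) has dimensions [L M T^-2].

Left side: [L M T^-2]
Right side: [M T^-2]

The two sides have different dimensions, so the equation is NOT dimensionally consistent.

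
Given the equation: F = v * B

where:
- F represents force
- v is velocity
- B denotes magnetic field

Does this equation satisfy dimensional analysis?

No

F (force) has dimensions [L M T^-2].
v (velocity) has dimensions [L T^-1].
B (magnetic field) has dimensions [I^-1 M T^-2].

Left side: [L M T^-2]
Right side: [I^-1 L M T^-3]

The two sides have different dimensions, so the equation is NOT dimensionally consistent.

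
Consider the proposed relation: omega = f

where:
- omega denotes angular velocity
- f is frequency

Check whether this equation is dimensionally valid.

Yes

omega (angular velocity) has dimensions [T^-1].
f (frequency) has dimensions [T^-1].

Left side: [T^-1]
Right side: [T^-1]

Both sides have the same dimensions, so the equation is dimensionally consistent.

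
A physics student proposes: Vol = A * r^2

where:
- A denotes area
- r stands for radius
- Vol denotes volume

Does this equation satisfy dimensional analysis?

No

A (area) has dimensions [L^2].
r (radius) has dimensions [L].
Vol (volume) has dimensions [L^3].

Left side: [L^3]
Right side: [L^4]

The two sides have different dimensions, so the equation is NOT dimensionally consistent.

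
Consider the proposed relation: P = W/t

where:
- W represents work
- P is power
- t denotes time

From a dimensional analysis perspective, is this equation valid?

Yes

W (work) has dimensions [L^2 M T^-2].
P (power) has dimensions [L^2 M T^-3].
t (time) has dimensions [T].

Left side: [L^2 M T^-3]
Right side: [L^2 M T^-3]

Both sides have the same dimensions, so the equation is dimensionally consistent.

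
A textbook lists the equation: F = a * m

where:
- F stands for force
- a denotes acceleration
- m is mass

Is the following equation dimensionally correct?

Yes

F (force) has dimensions [L M T^-2].
a (acceleration) has dimensions [L T^-2].
m (mass) has dimensions [M].

Left side: [L M T^-2]
Right side: [L M T^-2]

Both sides have the same dimensions, so the equation is dimensionally consistent.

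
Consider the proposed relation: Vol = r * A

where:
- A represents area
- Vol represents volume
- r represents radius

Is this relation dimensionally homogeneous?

Yes

A (area) has dimensions [L^2].
Vol (volume) has dimensions [L^3].
r (radius) has dimensions [L].

Left side: [L^3]
Right side: [L^3]

Both sides have the same dimensions, so the equation is dimensionally consistent.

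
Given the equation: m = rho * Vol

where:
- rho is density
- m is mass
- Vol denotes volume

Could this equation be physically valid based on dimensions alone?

Yes

rho (density) has dimensions [L^-3 M].
m (mass) has dimensions [M].
Vol (volume) has dimensions [L^3].

Left side: [M]
Right side: [M]

Both sides have the same dimensions, so the equation is dimensionally consistent.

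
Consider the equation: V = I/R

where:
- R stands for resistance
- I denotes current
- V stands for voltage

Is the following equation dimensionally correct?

No

R (resistance) has dimensions [I^-2 L^2 M T^-3].
I (current) has dimensions [I].
V (voltage) has dimensions [I^-1 L^2 M T^-3].

Left side: [I^-1 L^2 M T^-3]
Right side: [I^3 L^-2 M^-1 T^3]

The two sides have different dimensions, so the equation is NOT dimensionally consistent.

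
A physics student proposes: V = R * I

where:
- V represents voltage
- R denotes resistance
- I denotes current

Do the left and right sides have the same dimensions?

Yes

V (voltage) has dimensions [I^-1 L^2 M T^-3].
R (resistance) has dimensions [I^-2 L^2 M T^-3].
I (current) has dimensions [I].

Left side: [I^-1 L^2 M T^-3]
Right side: [I^-1 L^2 M T^-3]

Both sides have the same dimensions, so the equation is dimensionally consistent.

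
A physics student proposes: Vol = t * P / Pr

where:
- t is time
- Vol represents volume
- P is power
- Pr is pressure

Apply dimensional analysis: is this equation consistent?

Yes

t (time) has dimensions [T].
Vol (volume) has dimensions [L^3].
P (power) has dimensions [L^2 M T^-3].
Pr (pressure) has dimensions [L^-1 M T^-2].

Left side: [L^3]
Right side: [L^3]

Both sides have the same dimensions, so the equation is dimensionally consistent.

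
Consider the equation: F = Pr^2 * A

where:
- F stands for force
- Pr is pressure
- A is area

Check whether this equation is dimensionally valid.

No

F (force) has dimensions [L M T^-2].
Pr (pressure) has dimensions [L^-1 M T^-2].
A (area) has dimensions [L^2].

Left side: [L M T^-2]
Right side: [M^2 T^-4]

The two sides have different dimensions, so the equation is NOT dimensionally consistent.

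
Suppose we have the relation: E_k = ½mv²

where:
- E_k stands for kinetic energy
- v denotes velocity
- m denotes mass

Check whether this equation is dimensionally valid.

Yes

E_k (kinetic energy) has dimensions [L^2 M T^-2].
v (velocity) has dimensions [L T^-1].
m (mass) has dimensions [M].

Left side: [L^2 M T^-2]
Right side: [L^2 M T^-2]

Both sides have the same dimensions, so the equation is dimensionally consistent.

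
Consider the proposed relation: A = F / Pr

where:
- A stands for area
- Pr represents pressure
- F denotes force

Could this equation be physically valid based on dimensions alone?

Yes

A (area) has dimensions [L^2].
Pr (pressure) has dimensions [L^-1 M T^-2].
F (force) has dimensions [L M T^-2].

Left side: [L^2]
Right side: [L^2]

Both sides have the same dimensions, so the equation is dimensionally consistent.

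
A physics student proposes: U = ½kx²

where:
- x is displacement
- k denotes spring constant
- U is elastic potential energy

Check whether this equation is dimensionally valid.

Yes

x (displacement) has dimensions [L].
k (spring constant) has dimensions [M T^-2].
U (elastic potential energy) has dimensions [L^2 M T^-2].

Left side: [L^2 M T^-2]
Right side: [L^2 M T^-2]

Both sides have the same dimensions, so the equation is dimensionally consistent.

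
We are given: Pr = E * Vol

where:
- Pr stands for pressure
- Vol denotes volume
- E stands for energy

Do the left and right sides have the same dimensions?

No

Pr (pressure) has dimensions [L^-1 M T^-2].
Vol (volume) has dimensions [L^3].
E (energy) has dimensions [L^2 M T^-2].

Left side: [L^-1 M T^-2]
Right side: [L^5 M T^-2]

The two sides have different dimensions, so the equation is NOT dimensionally consistent.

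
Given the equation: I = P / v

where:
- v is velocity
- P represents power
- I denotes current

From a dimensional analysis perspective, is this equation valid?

No

v (velocity) has dimensions [L T^-1].
P (power) has dimensions [L^2 M T^-3].
I (current) has dimensions [I].

Left side: [I]
Right side: [L M T^-2]

The two sides have different dimensions, so the equation is NOT dimensionally consistent.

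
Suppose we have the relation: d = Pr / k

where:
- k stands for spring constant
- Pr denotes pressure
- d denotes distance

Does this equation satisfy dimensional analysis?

No

k (spring constant) has dimensions [M T^-2].
Pr (pressure) has dimensions [L^-1 M T^-2].
d (distance) has dimensions [L].

Left side: [L]
Right side: [L^-1]

The two sides have different dimensions, so the equation is NOT dimensionally consistent.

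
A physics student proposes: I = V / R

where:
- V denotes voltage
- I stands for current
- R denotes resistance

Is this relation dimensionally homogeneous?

Yes

V (voltage) has dimensions [I^-1 L^2 M T^-3].
I (current) has dimensions [I].
R (resistance) has dimensions [I^-2 L^2 M T^-3].

Left side: [I]
Right side: [I]

Both sides have the same dimensions, so the equation is dimensionally consistent.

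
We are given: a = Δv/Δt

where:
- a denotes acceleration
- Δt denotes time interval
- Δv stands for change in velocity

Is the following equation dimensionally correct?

Yes

a (acceleration) has dimensions [L T^-2].
Δt (time interval) has dimensions [T].
Δv (change in velocity) has dimensions [L T^-1].

Left side: [L T^-2]
Right side: [L T^-2]

Both sides have the same dimensions, so the equation is dimensionally consistent.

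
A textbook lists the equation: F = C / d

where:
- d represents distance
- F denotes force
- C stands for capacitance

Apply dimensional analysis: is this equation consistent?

No

d (distance) has dimensions [L].
F (force) has dimensions [L M T^-2].
C (capacitance) has dimensions [I^2 L^-2 M^-1 T^4].

Left side: [L M T^-2]
Right side: [I^2 L^-3 M^-1 T^4]

The two sides have different dimensions, so the equation is NOT dimensionally consistent.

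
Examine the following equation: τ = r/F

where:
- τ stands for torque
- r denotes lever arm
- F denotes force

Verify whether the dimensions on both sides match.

No

τ (torque) has dimensions [L^2 M T^-2].
r (lever arm) has dimensions [L].
F (force) has dimensions [L M T^-2].

Left side: [L^2 M T^-2]
Right side: [M^-1 T^2]

The two sides have different dimensions, so the equation is NOT dimensionally consistent.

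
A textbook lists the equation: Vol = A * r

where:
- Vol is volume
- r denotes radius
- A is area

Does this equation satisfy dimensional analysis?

Yes

Vol (volume) has dimensions [L^3].
r (radius) has dimensions [L].
A (area) has dimensions [L^2].

Left side: [L^3]
Right side: [L^3]

Both sides have the same dimensions, so the equation is dimensionally consistent.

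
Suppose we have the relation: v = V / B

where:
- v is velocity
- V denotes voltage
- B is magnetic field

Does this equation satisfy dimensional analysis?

No

v (velocity) has dimensions [L T^-1].
V (voltage) has dimensions [I^-1 L^2 M T^-3].
B (magnetic field) has dimensions [I^-1 M T^-2].

Left side: [L T^-1]
Right side: [L^2 T^-1]

The two sides have different dimensions, so the equation is NOT dimensionally consistent.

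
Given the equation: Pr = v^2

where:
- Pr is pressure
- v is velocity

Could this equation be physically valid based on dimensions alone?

No

Pr (pressure) has dimensions [L^-1 M T^-2].
v (velocity) has dimensions [L T^-1].

Left side: [L^-1 M T^-2]
Right side: [L^2 T^-2]

The two sides have different dimensions, so the equation is NOT dimensionally consistent.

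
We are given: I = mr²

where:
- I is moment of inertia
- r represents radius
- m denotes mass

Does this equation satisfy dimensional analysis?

Yes

I (moment of inertia) has dimensions [L^2 M].
r (radius) has dimensions [L].
m (mass) has dimensions [M].

Left side: [L^2 M]
Right side: [L^2 M]

Both sides have the same dimensions, so the equation is dimensionally consistent.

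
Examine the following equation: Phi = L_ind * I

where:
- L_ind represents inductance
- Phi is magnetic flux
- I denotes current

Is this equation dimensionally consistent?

Yes

L_ind (inductance) has dimensions [I^-2 L^2 M T^-2].
Phi (magnetic flux) has dimensions [I^-1 L^2 M T^-2].
I (current) has dimensions [I].

Left side: [I^-1 L^2 M T^-2]
Right side: [I^-1 L^2 M T^-2]

Both sides have the same dimensions, so the equation is dimensionally consistent.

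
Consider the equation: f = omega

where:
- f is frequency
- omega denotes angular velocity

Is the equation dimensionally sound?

Yes

f (frequency) has dimensions [T^-1].
omega (angular velocity) has dimensions [T^-1].

Left side: [T^-1]
Right side: [T^-1]

Both sides have the same dimensions, so the equation is dimensionally consistent.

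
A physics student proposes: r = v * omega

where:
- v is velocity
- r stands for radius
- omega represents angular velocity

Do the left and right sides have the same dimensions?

No

v (velocity) has dimensions [L T^-1].
r (radius) has dimensions [L].
omega (angular velocity) has dimensions [T^-1].

Left side: [L]
Right side: [L T^-2]

The two sides have different dimensions, so the equation is NOT dimensionally consistent.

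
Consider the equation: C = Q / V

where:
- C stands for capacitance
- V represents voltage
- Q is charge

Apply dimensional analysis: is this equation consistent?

Yes

C (capacitance) has dimensions [I^2 L^-2 M^-1 T^4].
V (voltage) has dimensions [I^-1 L^2 M T^-3].
Q (charge) has dimensions [I T].

Left side: [I^2 L^-2 M^-1 T^4]
Right side: [I^2 L^-2 M^-1 T^4]

Both sides have the same dimensions, so the equation is dimensionally consistent.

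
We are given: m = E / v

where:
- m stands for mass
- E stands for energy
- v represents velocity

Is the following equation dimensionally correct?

No

m (mass) has dimensions [M].
E (energy) has dimensions [L^2 M T^-2].
v (velocity) has dimensions [L T^-1].

Left side: [M]
Right side: [L M T^-1]

The two sides have different dimensions, so the equation is NOT dimensionally consistent.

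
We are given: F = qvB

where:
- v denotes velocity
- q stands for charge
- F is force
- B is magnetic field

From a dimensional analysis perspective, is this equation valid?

Yes

v (velocity) has dimensions [L T^-1].
q (charge) has dimensions [I T].
F (force) has dimensions [L M T^-2].
B (magnetic field) has dimensions [I^-1 M T^-2].

Left side: [L M T^-2]
Right side: [L M T^-2]

Both sides have the same dimensions, so the equation is dimensionally consistent.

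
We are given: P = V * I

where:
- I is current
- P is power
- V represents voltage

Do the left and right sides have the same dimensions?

Yes

I (current) has dimensions [I].
P (power) has dimensions [L^2 M T^-3].
V (voltage) has dimensions [I^-1 L^2 M T^-3].

Left side: [L^2 M T^-3]
Right side: [L^2 M T^-3]

Both sides have the same dimensions, so the equation is dimensionally consistent.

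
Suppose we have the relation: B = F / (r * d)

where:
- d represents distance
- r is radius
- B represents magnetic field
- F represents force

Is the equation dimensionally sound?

No

d (distance) has dimensions [L].
r (radius) has dimensions [L].
B (magnetic field) has dimensions [I^-1 M T^-2].
F (force) has dimensions [L M T^-2].

Left side: [I^-1 M T^-2]
Right side: [L^-1 M T^-2]

The two sides have different dimensions, so the equation is NOT dimensionally consistent.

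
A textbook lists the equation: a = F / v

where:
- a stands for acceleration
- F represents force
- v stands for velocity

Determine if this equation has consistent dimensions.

No

a (acceleration) has dimensions [L T^-2].
F (force) has dimensions [L M T^-2].
v (velocity) has dimensions [L T^-1].

Left side: [L T^-2]
Right side: [M T^-1]

The two sides have different dimensions, so the equation is NOT dimensionally consistent.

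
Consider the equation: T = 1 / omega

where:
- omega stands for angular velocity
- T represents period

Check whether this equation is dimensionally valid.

Yes

omega (angular velocity) has dimensions [T^-1].
T (period) has dimensions [T].

Left side: [T]
Right side: [T]

Both sides have the same dimensions, so the equation is dimensionally consistent.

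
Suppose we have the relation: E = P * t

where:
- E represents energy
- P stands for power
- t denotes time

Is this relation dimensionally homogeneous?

Yes

E (energy) has dimensions [L^2 M T^-2].
P (power) has dimensions [L^2 M T^-3].
t (time) has dimensions [T].

Left side: [L^2 M T^-2]
Right side: [L^2 M T^-2]

Both sides have the same dimensions, so the equation is dimensionally consistent.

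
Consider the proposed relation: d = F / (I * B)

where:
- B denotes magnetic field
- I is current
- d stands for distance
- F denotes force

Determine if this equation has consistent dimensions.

Yes

B (magnetic field) has dimensions [I^-1 M T^-2].
I (current) has dimensions [I].
d (distance) has dimensions [L].
F (force) has dimensions [L M T^-2].

Left side: [L]
Right side: [L]

Both sides have the same dimensions, so the equation is dimensionally consistent.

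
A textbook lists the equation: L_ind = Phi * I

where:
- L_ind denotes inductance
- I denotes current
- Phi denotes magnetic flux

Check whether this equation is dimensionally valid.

No

L_ind (inductance) has dimensions [I^-2 L^2 M T^-2].
I (current) has dimensions [I].
Phi (magnetic flux) has dimensions [I^-1 L^2 M T^-2].

Left side: [I^-2 L^2 M T^-2]
Right side: [L^2 M T^-2]

The two sides have different dimensions, so the equation is NOT dimensionally consistent.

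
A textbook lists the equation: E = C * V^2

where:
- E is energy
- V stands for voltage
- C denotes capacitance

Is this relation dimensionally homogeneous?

Yes

E (energy) has dimensions [L^2 M T^-2].
V (voltage) has dimensions [I^-1 L^2 M T^-3].
C (capacitance) has dimensions [I^2 L^-2 M^-1 T^4].

Left side: [L^2 M T^-2]
Right side: [L^2 M T^-2]

Both sides have the same dimensions, so the equation is dimensionally consistent.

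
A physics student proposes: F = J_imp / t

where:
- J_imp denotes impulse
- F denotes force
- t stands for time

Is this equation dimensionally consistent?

Yes

J_imp (impulse) has dimensions [L M T^-1].
F (force) has dimensions [L M T^-2].
t (time) has dimensions [T].

Left side: [L M T^-2]
Right side: [L M T^-2]

Both sides have the same dimensions, so the equation is dimensionally consistent.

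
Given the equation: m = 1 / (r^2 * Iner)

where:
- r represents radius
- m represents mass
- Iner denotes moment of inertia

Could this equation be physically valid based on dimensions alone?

No

r (radius) has dimensions [L].
m (mass) has dimensions [M].
Iner (moment of inertia) has dimensions [L^2 M].

Left side: [M]
Right side: [L^-4 M^-1]

The two sides have different dimensions, so the equation is NOT dimensionally consistent.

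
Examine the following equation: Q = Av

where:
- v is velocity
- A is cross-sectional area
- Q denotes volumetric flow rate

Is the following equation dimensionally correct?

Yes

v (velocity) has dimensions [L T^-1].
A (cross-sectional area) has dimensions [L^2].
Q (volumetric flow rate) has dimensions [L^3 T^-1].

Left side: [L^3 T^-1]
Right side: [L^3 T^-1]

Both sides have the same dimensions, so the equation is dimensionally consistent.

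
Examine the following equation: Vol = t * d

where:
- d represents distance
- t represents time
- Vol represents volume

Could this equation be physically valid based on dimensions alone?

No

d (distance) has dimensions [L].
t (time) has dimensions [T].
Vol (volume) has dimensions [L^3].

Left side: [L^3]
Right side: [L T]

The two sides have different dimensions, so the equation is NOT dimensionally consistent.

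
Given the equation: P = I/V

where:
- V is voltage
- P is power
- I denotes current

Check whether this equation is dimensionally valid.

No

V (voltage) has dimensions [I^-1 L^2 M T^-3].
P (power) has dimensions [L^2 M T^-3].
I (current) has dimensions [I].

Left side: [L^2 M T^-3]
Right side: [I^2 L^-2 M^-1 T^3]

The two sides have different dimensions, so the equation is NOT dimensionally consistent.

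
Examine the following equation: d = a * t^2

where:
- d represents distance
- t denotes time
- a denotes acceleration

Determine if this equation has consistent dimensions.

Yes

d (distance) has dimensions [L].
t (time) has dimensions [T].
a (acceleration) has dimensions [L T^-2].

Left side: [L]
Right side: [L]

Both sides have the same dimensions, so the equation is dimensionally consistent.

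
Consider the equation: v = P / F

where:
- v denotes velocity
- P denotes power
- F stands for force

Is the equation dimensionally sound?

Yes

v (velocity) has dimensions [L T^-1].
P (power) has dimensions [L^2 M T^-3].
F (force) has dimensions [L M T^-2].

Left side: [L T^-1]
Right side: [L T^-1]

Both sides have the same dimensions, so the equation is dimensionally consistent.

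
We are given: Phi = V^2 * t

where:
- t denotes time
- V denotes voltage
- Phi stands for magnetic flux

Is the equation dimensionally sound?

No

t (time) has dimensions [T].
V (voltage) has dimensions [I^-1 L^2 M T^-3].
Phi (magnetic flux) has dimensions [I^-1 L^2 M T^-2].

Left side: [I^-1 L^2 M T^-2]
Right side: [I^-2 L^4 M^2 T^-5]

The two sides have different dimensions, so the equation is NOT dimensionally consistent.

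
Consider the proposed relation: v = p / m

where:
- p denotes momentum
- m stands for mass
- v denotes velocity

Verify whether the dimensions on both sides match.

Yes

p (momentum) has dimensions [L M T^-1].
m (mass) has dimensions [M].
v (velocity) has dimensions [L T^-1].

Left side: [L T^-1]
Right side: [L T^-1]

Both sides have the same dimensions, so the equation is dimensionally consistent.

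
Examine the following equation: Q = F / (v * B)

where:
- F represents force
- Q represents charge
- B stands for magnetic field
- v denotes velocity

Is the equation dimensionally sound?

Yes

F (force) has dimensions [L M T^-2].
Q (charge) has dimensions [I T].
B (magnetic field) has dimensions [I^-1 M T^-2].
v (velocity) has dimensions [L T^-1].

Left side: [I T]
Right side: [I T]

Both sides have the same dimensions, so the equation is dimensionally consistent.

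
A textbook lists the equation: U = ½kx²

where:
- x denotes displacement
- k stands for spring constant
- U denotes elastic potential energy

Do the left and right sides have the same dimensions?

Yes

x (displacement) has dimensions [L].
k (spring constant) has dimensions [M T^-2].
U (elastic potential energy) has dimensions [L^2 M T^-2].

Left side: [L^2 M T^-2]
Right side: [L^2 M T^-2]

Both sides have the same dimensions, so the equation is dimensionally consistent.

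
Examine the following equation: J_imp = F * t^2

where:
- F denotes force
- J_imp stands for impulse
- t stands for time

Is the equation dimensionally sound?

No

F (force) has dimensions [L M T^-2].
J_imp (impulse) has dimensions [L M T^-1].
t (time) has dimensions [T].

Left side: [L M T^-1]
Right side: [L M]

The two sides have different dimensions, so the equation is NOT dimensionally consistent.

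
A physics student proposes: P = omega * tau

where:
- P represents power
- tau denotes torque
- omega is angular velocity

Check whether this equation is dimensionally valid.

Yes

P (power) has dimensions [L^2 M T^-3].
tau (torque) has dimensions [L^2 M T^-2].
omega (angular velocity) has dimensions [T^-1].

Left side: [L^2 M T^-3]
Right side: [L^2 M T^-3]

Both sides have the same dimensions, so the equation is dimensionally consistent.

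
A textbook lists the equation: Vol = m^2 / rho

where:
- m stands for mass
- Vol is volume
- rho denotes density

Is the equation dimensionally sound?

No

m (mass) has dimensions [M].
Vol (volume) has dimensions [L^3].
rho (density) has dimensions [L^-3 M].

Left side: [L^3]
Right side: [L^3 M]

The two sides have different dimensions, so the equation is NOT dimensionally consistent.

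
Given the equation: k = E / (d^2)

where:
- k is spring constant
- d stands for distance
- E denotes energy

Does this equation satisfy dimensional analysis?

Yes

k (spring constant) has dimensions [M T^-2].
d (distance) has dimensions [L].
E (energy) has dimensions [L^2 M T^-2].

Left side: [M T^-2]
Right side: [M T^-2]

Both sides have the same dimensions, so the equation is dimensionally consistent.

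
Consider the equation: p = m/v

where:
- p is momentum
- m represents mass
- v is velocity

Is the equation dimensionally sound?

No

p (momentum) has dimensions [L M T^-1].
m (mass) has dimensions [M].
v (velocity) has dimensions [L T^-1].

Left side: [L M T^-1]
Right side: [L^-1 M T]

The two sides have different dimensions, so the equation is NOT dimensionally consistent.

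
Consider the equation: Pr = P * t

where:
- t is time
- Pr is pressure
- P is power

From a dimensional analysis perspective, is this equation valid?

No

t (time) has dimensions [T].
Pr (pressure) has dimensions [L^-1 M T^-2].
P (power) has dimensions [L^2 M T^-3].

Left side: [L^-1 M T^-2]
Right side: [L^2 M T^-2]

The two sides have different dimensions, so the equation is NOT dimensionally consistent.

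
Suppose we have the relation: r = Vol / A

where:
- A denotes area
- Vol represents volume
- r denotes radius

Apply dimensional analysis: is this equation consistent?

Yes

A (area) has dimensions [L^2].
Vol (volume) has dimensions [L^3].
r (radius) has dimensions [L].

Left side: [L]
Right side: [L]

Both sides have the same dimensions, so the equation is dimensionally consistent.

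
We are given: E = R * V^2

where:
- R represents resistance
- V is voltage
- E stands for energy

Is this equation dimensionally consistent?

No

R (resistance) has dimensions [I^-2 L^2 M T^-3].
V (voltage) has dimensions [I^-1 L^2 M T^-3].
E (energy) has dimensions [L^2 M T^-2].

Left side: [L^2 M T^-2]
Right side: [I^-4 L^6 M^3 T^-9]

The two sides have different dimensions, so the equation is NOT dimensionally consistent.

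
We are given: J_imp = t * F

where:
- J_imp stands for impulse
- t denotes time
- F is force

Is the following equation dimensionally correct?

Yes

J_imp (impulse) has dimensions [L M T^-1].
t (time) has dimensions [T].
F (force) has dimensions [L M T^-2].

Left side: [L M T^-1]
Right side: [L M T^-1]

Both sides have the same dimensions, so the equation is dimensionally consistent.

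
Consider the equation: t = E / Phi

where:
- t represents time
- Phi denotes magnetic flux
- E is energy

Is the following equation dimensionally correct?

No

t (time) has dimensions [T].
Phi (magnetic flux) has dimensions [I^-1 L^2 M T^-2].
E (energy) has dimensions [L^2 M T^-2].

Left side: [T]
Right side: [I]

The two sides have different dimensions, so the equation is NOT dimensionally consistent.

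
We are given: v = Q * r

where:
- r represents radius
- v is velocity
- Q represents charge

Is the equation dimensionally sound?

No

r (radius) has dimensions [L].
v (velocity) has dimensions [L T^-1].
Q (charge) has dimensions [I T].

Left side: [L T^-1]
Right side: [I L T]

The two sides have different dimensions, so the equation is NOT dimensionally consistent.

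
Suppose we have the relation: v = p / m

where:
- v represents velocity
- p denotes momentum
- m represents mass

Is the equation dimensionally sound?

Yes

v (velocity) has dimensions [L T^-1].
p (momentum) has dimensions [L M T^-1].
m (mass) has dimensions [M].

Left side: [L T^-1]
Right side: [L T^-1]

Both sides have the same dimensions, so the equation is dimensionally consistent.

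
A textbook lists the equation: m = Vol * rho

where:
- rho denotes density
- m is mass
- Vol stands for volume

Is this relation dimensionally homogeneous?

Yes

rho (density) has dimensions [L^-3 M].
m (mass) has dimensions [M].
Vol (volume) has dimensions [L^3].

Left side: [M]
Right side: [M]

Both sides have the same dimensions, so the equation is dimensionally consistent.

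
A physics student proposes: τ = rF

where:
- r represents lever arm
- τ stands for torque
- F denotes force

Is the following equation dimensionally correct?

Yes

r (lever arm) has dimensions [L].
τ (torque) has dimensions [L^2 M T^-2].
F (force) has dimensions [L M T^-2].

Left side: [L^2 M T^-2]
Right side: [L^2 M T^-2]

Both sides have the same dimensions, so the equation is dimensionally consistent.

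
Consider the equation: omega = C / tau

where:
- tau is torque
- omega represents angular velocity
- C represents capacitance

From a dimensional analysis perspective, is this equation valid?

No

tau (torque) has dimensions [L^2 M T^-2].
omega (angular velocity) has dimensions [T^-1].
C (capacitance) has dimensions [I^2 L^-2 M^-1 T^4].

Left side: [T^-1]
Right side: [I^2 L^-4 M^-2 T^6]

The two sides have different dimensions, so the equation is NOT dimensionally consistent.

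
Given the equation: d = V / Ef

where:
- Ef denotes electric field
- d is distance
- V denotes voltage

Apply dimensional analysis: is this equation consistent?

Yes

Ef (electric field) has dimensions [I^-1 L M T^-3].
d (distance) has dimensions [L].
V (voltage) has dimensions [I^-1 L^2 M T^-3].

Left side: [L]
Right side: [L]

Both sides have the same dimensions, so the equation is dimensionally consistent.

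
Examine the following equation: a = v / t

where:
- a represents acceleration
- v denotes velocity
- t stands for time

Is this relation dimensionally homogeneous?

Yes

a (acceleration) has dimensions [L T^-2].
v (velocity) has dimensions [L T^-1].
t (time) has dimensions [T].

Left side: [L T^-2]
Right side: [L T^-2]

Both sides have the same dimensions, so the equation is dimensionally consistent.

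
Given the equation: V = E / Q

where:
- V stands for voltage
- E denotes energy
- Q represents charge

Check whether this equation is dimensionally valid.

Yes

V (voltage) has dimensions [I^-1 L^2 M T^-3].
E (energy) has dimensions [L^2 M T^-2].
Q (charge) has dimensions [I T].

Left side: [I^-1 L^2 M T^-3]
Right side: [I^-1 L^2 M T^-3]

Both sides have the same dimensions, so the equation is dimensionally consistent.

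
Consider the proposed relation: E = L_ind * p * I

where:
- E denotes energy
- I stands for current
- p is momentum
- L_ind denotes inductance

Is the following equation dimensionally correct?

No

E (energy) has dimensions [L^2 M T^-2].
I (current) has dimensions [I].
p (momentum) has dimensions [L M T^-1].
L_ind (inductance) has dimensions [I^-2 L^2 M T^-2].

Left side: [L^2 M T^-2]
Right side: [I^-1 L^3 M^2 T^-3]

The two sides have different dimensions, so the equation is NOT dimensionally consistent.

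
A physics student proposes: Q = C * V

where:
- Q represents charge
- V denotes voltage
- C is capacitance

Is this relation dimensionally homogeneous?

Yes

Q (charge) has dimensions [I T].
V (voltage) has dimensions [I^-1 L^2 M T^-3].
C (capacitance) has dimensions [I^2 L^-2 M^-1 T^4].

Left side: [I T]
Right side: [I T]

Both sides have the same dimensions, so the equation is dimensionally consistent.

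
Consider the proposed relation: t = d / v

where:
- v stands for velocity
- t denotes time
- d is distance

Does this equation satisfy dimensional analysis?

Yes

v (velocity) has dimensions [L T^-1].
t (time) has dimensions [T].
d (distance) has dimensions [L].

Left side: [T]
Right side: [T]

Both sides have the same dimensions, so the equation is dimensionally consistent.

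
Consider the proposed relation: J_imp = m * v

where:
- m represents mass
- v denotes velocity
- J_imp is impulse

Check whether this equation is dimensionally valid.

Yes

m (mass) has dimensions [M].
v (velocity) has dimensions [L T^-1].
J_imp (impulse) has dimensions [L M T^-1].

Left side: [L M T^-1]
Right side: [L M T^-1]

Both sides have the same dimensions, so the equation is dimensionally consistent.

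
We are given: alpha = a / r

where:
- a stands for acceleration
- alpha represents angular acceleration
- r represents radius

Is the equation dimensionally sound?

Yes

a (acceleration) has dimensions [L T^-2].
alpha (angular acceleration) has dimensions [T^-2].
r (radius) has dimensions [L].

Left side: [T^-2]
Right side: [T^-2]

Both sides have the same dimensions, so the equation is dimensionally consistent.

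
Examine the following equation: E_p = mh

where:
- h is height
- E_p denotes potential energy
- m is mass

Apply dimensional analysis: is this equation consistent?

No

h (height) has dimensions [L].
E_p (potential energy) has dimensions [L^2 M T^-2].
m (mass) has dimensions [M].

Left side: [L^2 M T^-2]
Right side: [L M]

The two sides have different dimensions, so the equation is NOT dimensionally consistent.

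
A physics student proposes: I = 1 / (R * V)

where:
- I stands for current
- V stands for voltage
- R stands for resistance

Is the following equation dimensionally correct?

No

I (current) has dimensions [I].
V (voltage) has dimensions [I^-1 L^2 M T^-3].
R (resistance) has dimensions [I^-2 L^2 M T^-3].

Left side: [I]
Right side: [I^3 L^-4 M^-2 T^6]

The two sides have different dimensions, so the equation is NOT dimensionally consistent.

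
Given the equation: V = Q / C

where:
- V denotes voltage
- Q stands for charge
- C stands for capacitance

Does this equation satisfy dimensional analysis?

Yes

V (voltage) has dimensions [I^-1 L^2 M T^-3].
Q (charge) has dimensions [I T].
C (capacitance) has dimensions [I^2 L^-2 M^-1 T^4].

Left side: [I^-1 L^2 M T^-3]
Right side: [I^-1 L^2 M T^-3]

Both sides have the same dimensions, so the equation is dimensionally consistent.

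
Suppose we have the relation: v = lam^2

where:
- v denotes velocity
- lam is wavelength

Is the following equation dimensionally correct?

No

v (velocity) has dimensions [L T^-1].
lam (wavelength) has dimensions [L].

Left side: [L T^-1]
Right side: [L^2]

The two sides have different dimensions, so the equation is NOT dimensionally consistent.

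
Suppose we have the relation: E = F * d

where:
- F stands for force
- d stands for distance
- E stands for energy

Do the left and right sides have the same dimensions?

Yes

F (force) has dimensions [L M T^-2].
d (distance) has dimensions [L].
E (energy) has dimensions [L^2 M T^-2].

Left side: [L^2 M T^-2]
Right side: [L^2 M T^-2]

Both sides have the same dimensions, so the equation is dimensionally consistent.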